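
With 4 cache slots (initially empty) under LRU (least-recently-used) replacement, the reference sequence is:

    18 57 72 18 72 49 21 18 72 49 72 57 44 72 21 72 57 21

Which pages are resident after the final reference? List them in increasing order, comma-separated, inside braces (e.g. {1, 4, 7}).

{21, 44, 57, 72}

18: fault, frames (18)
57: fault, frames (18 57)
72: fault, frames (18 57 72)
18: hit
72: hit
49: fault, frames (57 18 72 49)
21: fault, evict 57, frames (18 72 49 21)
18: hit
72: hit
49: hit
72: hit
57: fault, evict 21, frames (18 49 72 57)
44: fault, evict 18, frames (49 72 57 44)
72: hit
21: fault, evict 49, frames (57 44 72 21)
72: hit
57: hit
21: hit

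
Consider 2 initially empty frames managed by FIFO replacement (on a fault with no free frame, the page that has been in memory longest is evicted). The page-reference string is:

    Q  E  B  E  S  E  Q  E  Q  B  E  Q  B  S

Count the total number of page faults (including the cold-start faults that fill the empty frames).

Q → miss, frames (Q)
E → miss, frames (Q E)
B → miss, evict Q, frames (E B)
E → hit
S → miss, evict E, frames (B S)
E → miss, evict B, frames (S E)
Q → miss, evict S, frames (E Q)
E → hit
Q → hit
B → miss, evict E, frames (Q B)
E → miss, evict Q, frames (B E)
Q → miss, evict B, frames (E Q)
B → miss, evict E, frames (Q B)
S → miss, evict Q, frames (B S)
Page faults: 11.

11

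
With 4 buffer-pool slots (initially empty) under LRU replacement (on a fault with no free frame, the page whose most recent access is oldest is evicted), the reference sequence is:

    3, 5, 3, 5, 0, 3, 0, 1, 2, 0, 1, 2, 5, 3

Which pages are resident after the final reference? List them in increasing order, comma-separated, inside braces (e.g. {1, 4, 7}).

{1, 2, 3, 5}

3 → miss, frames [3]
5 → miss, frames [3, 5]
3 → hit
5 → hit
0 → miss, frames [3, 5, 0]
3 → hit
0 → hit
1 → miss, frames [5, 3, 0, 1]
2 → miss, evict 5, frames [3, 0, 1, 2]
0 → hit
1 → hit
2 → hit
5 → miss, evict 3, frames [0, 1, 2, 5]
3 → miss, evict 0, frames [1, 2, 5, 3]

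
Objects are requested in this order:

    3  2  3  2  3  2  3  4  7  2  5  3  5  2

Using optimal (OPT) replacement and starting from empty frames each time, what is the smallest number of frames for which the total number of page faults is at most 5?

f=1: 14 faults
f=2: 7 faults
f=3: 5 faults
f=4: 5 faults
f=5: 5 faults
Smallest f with faults ≤ 5 is 3.

3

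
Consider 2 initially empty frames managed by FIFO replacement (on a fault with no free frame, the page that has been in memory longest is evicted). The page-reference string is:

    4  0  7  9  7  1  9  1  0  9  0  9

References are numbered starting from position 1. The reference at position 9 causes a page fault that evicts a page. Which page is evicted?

9

pos 1: 4: miss, frames {4}
pos 2: 0: miss, frames {4,0}
pos 3: 7: miss, evict 4, frames {0,7}
pos 4: 9: miss, evict 0, frames {7,9}
pos 5: 7: hit
pos 6: 1: miss, evict 7, frames {9,1}
pos 7: 9: hit
pos 8: 1: hit
pos 9: 0: miss, evict 9, frames {1,0}
At position 9, page 9 is evicted.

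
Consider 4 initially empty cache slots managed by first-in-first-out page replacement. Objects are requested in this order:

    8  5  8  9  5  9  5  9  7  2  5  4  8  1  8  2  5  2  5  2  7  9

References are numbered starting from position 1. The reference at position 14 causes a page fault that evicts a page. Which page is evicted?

7

pos 1: 8 -> fault, frames [8]
pos 2: 5 -> fault, frames [8, 5]
pos 3: 8 -> hit
pos 4: 9 -> fault, frames [8, 5, 9]
pos 5: 5 -> hit
pos 6: 9 -> hit
pos 7: 5 -> hit
pos 8: 9 -> hit
pos 9: 7 -> fault, frames [8, 5, 9, 7]
pos 10: 2 -> fault, evict 8, frames [5, 9, 7, 2]
pos 11: 5 -> hit
pos 12: 4 -> fault, evict 5, frames [9, 7, 2, 4]
pos 13: 8 -> fault, evict 9, frames [7, 2, 4, 8]
pos 14: 1 -> fault, evict 7, frames [2, 4, 8, 1]
At position 14, page 7 is evicted.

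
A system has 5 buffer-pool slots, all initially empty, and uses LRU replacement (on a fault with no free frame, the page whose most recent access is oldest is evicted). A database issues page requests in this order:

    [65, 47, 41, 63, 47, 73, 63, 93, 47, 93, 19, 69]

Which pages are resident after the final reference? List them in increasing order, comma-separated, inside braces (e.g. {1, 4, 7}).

65 -> miss, frames {65}
47 -> miss, frames {65,47}
41 -> miss, frames {65,47,41}
63 -> miss, frames {65,47,41,63}
47 -> hit
73 -> miss, frames {65,41,63,47,73}
63 -> hit
93 -> miss, evict 65, frames {41,47,73,63,93}
47 -> hit
93 -> hit
19 -> miss, evict 41, frames {73,63,47,93,19}
69 -> miss, evict 73, frames {63,47,93,19,69}

{19, 47, 63, 69, 93}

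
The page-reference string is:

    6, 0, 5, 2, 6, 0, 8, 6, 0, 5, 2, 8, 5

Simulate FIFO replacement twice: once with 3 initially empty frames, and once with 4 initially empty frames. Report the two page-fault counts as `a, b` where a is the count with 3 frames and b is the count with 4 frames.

3 frames: F F F F F F F . . F F . . → 9 faults.
4 frames: F F F F . . F F F F F F . → 10 faults.
10 > 9: adding a frame increased faults — Belady's anomaly.

9, 10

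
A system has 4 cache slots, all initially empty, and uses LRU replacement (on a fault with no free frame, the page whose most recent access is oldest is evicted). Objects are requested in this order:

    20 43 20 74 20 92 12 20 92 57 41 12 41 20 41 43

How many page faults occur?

20 → fault, frames [20]
43 → fault, frames [20, 43]
20 → hit
74 → fault, frames [43, 20, 74]
20 → hit
92 → fault, frames [43, 74, 20, 92]
12 → fault, evict 43, frames [74, 20, 92, 12]
20 → hit
92 → hit
57 → fault, evict 74, frames [12, 20, 92, 57]
41 → fault, evict 12, frames [20, 92, 57, 41]
12 → fault, evict 20, frames [92, 57, 41, 12]
41 → hit
20 → fault, evict 92, frames [57, 12, 41, 20]
41 → hit
43 → fault, evict 57, frames [12, 20, 41, 43]
Page faults: 10.

10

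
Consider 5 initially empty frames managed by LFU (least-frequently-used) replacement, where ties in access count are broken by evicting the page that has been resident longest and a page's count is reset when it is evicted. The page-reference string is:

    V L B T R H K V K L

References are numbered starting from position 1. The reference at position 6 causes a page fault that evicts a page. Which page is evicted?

V

pos 1: V: miss, frames [V]
pos 2: L: miss, frames [V, L]
pos 3: B: miss, frames [V, L, B]
pos 4: T: miss, frames [V, L, B, T]
pos 5: R: miss, frames [V, L, B, T, R]
pos 6: H: miss, evict V, frames [L, B, T, R, H]
At position 6, page V is evicted.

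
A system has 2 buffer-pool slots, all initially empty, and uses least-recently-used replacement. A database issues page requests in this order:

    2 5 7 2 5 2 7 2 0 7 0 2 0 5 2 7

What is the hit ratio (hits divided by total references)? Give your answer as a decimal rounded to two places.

2: fault, frames {2}
5: fault, frames {2,5}
7: fault, evict 2, frames {5,7}
2: fault, evict 5, frames {7,2}
5: fault, evict 7, frames {2,5}
2: hit
7: fault, evict 5, frames {2,7}
2: hit
0: fault, evict 7, frames {2,0}
7: fault, evict 2, frames {0,7}
0: hit
2: fault, evict 7, frames {0,2}
0: hit
5: fault, evict 2, frames {0,5}
2: fault, evict 0, frames {5,2}
7: fault, evict 5, frames {2,7}
Hits: 4 of 16 references → 4/16 = 0.2500.

0.25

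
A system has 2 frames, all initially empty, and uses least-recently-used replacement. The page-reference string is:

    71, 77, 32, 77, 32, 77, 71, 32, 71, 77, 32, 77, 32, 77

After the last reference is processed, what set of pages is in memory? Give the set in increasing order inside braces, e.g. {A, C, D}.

{32, 77}

71 -> fault, frames (71)
77 -> fault, frames (71 77)
32 -> fault, evict 71, frames (77 32)
77 -> hit
32 -> hit
77 -> hit
71 -> fault, evict 32, frames (77 71)
32 -> fault, evict 77, frames (71 32)
71 -> hit
77 -> fault, evict 32, frames (71 77)
32 -> fault, evict 71, frames (77 32)
77 -> hit
32 -> hit
77 -> hit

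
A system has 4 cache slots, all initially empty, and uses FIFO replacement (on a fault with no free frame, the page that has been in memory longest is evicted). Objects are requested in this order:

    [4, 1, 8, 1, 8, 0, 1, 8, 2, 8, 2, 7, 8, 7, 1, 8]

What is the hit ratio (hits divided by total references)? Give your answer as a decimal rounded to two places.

4 -> fault, frames {4}
1 -> fault, frames {4,1}
8 -> fault, frames {4,1,8}
1 -> hit
8 -> hit
0 -> fault, frames {4,1,8,0}
1 -> hit
8 -> hit
2 -> fault, evict 4, frames {1,8,0,2}
8 -> hit
2 -> hit
7 -> fault, evict 1, frames {8,0,2,7}
8 -> hit
7 -> hit
1 -> fault, evict 8, frames {0,2,7,1}
8 -> fault, evict 0, frames {2,7,1,8}
Hits: 8 of 16 references → 8/16 = 0.5000.

0.50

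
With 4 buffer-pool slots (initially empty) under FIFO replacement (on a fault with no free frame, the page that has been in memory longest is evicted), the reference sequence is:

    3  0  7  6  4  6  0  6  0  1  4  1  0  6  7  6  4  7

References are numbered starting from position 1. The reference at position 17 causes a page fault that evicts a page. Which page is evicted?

pos 1: 3 -> fault, frames {3}
pos 2: 0 -> fault, frames {3,0}
pos 3: 7 -> fault, frames {3,0,7}
pos 4: 6 -> fault, frames {3,0,7,6}
pos 5: 4 -> fault, evict 3, frames {0,7,6,4}
pos 6: 6 -> hit
pos 7: 0 -> hit
pos 8: 6 -> hit
pos 9: 0 -> hit
pos 10: 1 -> fault, evict 0, frames {7,6,4,1}
pos 11: 4 -> hit
pos 12: 1 -> hit
pos 13: 0 -> fault, evict 7, frames {6,4,1,0}
pos 14: 6 -> hit
pos 15: 7 -> fault, evict 6, frames {4,1,0,7}
pos 16: 6 -> fault, evict 4, frames {1,0,7,6}
pos 17: 4 -> fault, evict 1, frames {0,7,6,4}
At position 17, page 1 is evicted.

1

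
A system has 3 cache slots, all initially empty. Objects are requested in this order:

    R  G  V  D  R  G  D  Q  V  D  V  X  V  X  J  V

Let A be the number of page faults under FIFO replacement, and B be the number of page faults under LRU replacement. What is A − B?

2

Under FIFO: F F F F F F . F F F . F . . F F → 12 faults.
Under LRU: F F F F F F . F F . . F . . F . → 10 faults.
A − B = 12 − 10 = 2.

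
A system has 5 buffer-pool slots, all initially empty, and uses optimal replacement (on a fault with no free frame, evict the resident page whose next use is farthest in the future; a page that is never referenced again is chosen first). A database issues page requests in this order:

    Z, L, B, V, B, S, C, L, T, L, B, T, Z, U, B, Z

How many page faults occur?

8

Z → fault, frames (Z)
L → fault, frames (Z L)
B → fault, frames (Z L B)
V → fault, frames (Z L B V)
B → hit
S → fault, frames (Z L B V S)
C → fault, evict S, frames (Z L B V C)
L → hit
T → fault, evict C, frames (Z L B V T)
L → hit
B → hit
T → hit
Z → hit
U → fault, evict T, frames (Z L B V U)
B → hit
Z → hit
Page faults: 8.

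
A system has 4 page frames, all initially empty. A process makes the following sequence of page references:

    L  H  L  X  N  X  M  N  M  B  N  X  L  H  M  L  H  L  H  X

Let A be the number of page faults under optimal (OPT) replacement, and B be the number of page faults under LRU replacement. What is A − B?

-1

Under OPT: F F . F F . F . . F . . . F F . . . . . → 8 faults.
Under LRU: F F . F F . F . . F . . F F F . . . . . → 9 faults.
A − B = 8 − 9 = -1.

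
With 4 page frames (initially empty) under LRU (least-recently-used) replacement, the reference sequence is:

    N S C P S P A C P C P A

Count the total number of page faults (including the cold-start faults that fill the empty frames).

5

N -> miss, frames [N]
S -> miss, frames [N, S]
C -> miss, frames [N, S, C]
P -> miss, frames [N, S, C, P]
S -> hit
P -> hit
A -> miss, evict N, frames [C, S, P, A]
C -> hit
P -> hit
C -> hit
P -> hit
A -> hit
Page faults: 5.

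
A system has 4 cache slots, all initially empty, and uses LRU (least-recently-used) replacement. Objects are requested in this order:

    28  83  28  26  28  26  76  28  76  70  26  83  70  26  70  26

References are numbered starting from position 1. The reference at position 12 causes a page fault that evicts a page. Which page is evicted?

28

pos 1: 28 -> fault, frames (28)
pos 2: 83 -> fault, frames (28 83)
pos 3: 28 -> hit
pos 4: 26 -> fault, frames (83 28 26)
pos 5: 28 -> hit
pos 6: 26 -> hit
pos 7: 76 -> fault, frames (83 28 26 76)
pos 8: 28 -> hit
pos 9: 76 -> hit
pos 10: 70 -> fault, evict 83, frames (26 28 76 70)
pos 11: 26 -> hit
pos 12: 83 -> fault, evict 28, frames (76 70 26 83)
At position 12, page 28 is evicted.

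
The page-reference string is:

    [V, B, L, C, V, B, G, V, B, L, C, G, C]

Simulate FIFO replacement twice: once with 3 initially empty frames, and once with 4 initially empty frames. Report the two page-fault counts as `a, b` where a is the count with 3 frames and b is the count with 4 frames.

9, 10

3 frames: F F F F F F F . . F F . . → 9 faults.
4 frames: F F F F . . F F F F F F . → 10 faults.
10 > 9: adding a frame increased faults — Belady's anomaly.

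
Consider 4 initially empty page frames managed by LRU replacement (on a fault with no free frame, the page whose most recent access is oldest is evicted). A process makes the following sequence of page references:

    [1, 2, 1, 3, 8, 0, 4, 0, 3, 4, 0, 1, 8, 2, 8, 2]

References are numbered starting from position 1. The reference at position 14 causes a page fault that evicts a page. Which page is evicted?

4

pos 1: 1 -> fault, frames {1}
pos 2: 2 -> fault, frames {1,2}
pos 3: 1 -> hit
pos 4: 3 -> fault, frames {2,1,3}
pos 5: 8 -> fault, frames {2,1,3,8}
pos 6: 0 -> fault, evict 2, frames {1,3,8,0}
pos 7: 4 -> fault, evict 1, frames {3,8,0,4}
pos 8: 0 -> hit
pos 9: 3 -> hit
pos 10: 4 -> hit
pos 11: 0 -> hit
pos 12: 1 -> fault, evict 8, frames {3,4,0,1}
pos 13: 8 -> fault, evict 3, frames {4,0,1,8}
pos 14: 2 -> fault, evict 4, frames {0,1,8,2}
At position 14, page 4 is evicted.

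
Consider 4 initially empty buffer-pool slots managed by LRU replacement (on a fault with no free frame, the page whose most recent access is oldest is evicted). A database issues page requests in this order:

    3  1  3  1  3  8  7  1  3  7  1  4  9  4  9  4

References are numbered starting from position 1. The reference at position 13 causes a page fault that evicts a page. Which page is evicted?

pos 1: 3: fault, frames (3)
pos 2: 1: fault, frames (3 1)
pos 3: 3: hit
pos 4: 1: hit
pos 5: 3: hit
pos 6: 8: fault, frames (1 3 8)
pos 7: 7: fault, frames (1 3 8 7)
pos 8: 1: hit
pos 9: 3: hit
pos 10: 7: hit
pos 11: 1: hit
pos 12: 4: fault, evict 8, frames (3 7 1 4)
pos 13: 9: fault, evict 3, frames (7 1 4 9)
At position 13, page 3 is evicted.

3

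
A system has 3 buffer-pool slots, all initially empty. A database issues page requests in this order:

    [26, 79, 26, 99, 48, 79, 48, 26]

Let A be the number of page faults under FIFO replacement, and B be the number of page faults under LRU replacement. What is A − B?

Under FIFO: F F . F F . . F → 5 faults.
Under LRU: F F . F F F . F → 6 faults.
A − B = 5 − 6 = -1.

-1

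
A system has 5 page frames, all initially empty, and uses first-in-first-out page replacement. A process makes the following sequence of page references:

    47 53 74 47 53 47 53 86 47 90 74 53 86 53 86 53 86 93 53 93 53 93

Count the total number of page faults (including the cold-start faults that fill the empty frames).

6

47 → fault, frames [47]
53 → fault, frames [47, 53]
74 → fault, frames [47, 53, 74]
47 → hit
53 → hit
47 → hit
53 → hit
86 → fault, frames [47, 53, 74, 86]
47 → hit
90 → fault, frames [47, 53, 74, 86, 90]
74 → hit
53 → hit
86 → hit
53 → hit
86 → hit
53 → hit
86 → hit
93 → fault, evict 47, frames [53, 74, 86, 90, 93]
53 → hit
93 → hit
53 → hit
93 → hit
Page faults: 6.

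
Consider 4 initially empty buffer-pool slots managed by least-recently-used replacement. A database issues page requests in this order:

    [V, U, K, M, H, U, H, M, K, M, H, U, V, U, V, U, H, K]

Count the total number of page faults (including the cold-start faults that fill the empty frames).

7

V → miss, frames {V}
U → miss, frames {V,U}
K → miss, frames {V,U,K}
M → miss, frames {V,U,K,M}
H → miss, evict V, frames {U,K,M,H}
U → hit
H → hit
M → hit
K → hit
M → hit
H → hit
U → hit
V → miss, evict K, frames {M,H,U,V}
U → hit
V → hit
U → hit
H → hit
K → miss, evict M, frames {V,U,H,K}
Page faults: 7.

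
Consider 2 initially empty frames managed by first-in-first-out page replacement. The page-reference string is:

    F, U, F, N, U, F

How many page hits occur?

F → miss, frames [F]
U → miss, frames [F, U]
F → hit
N → miss, evict F, frames [U, N]
U → hit
F → miss, evict U, frames [N, F]
Hits: 2.

2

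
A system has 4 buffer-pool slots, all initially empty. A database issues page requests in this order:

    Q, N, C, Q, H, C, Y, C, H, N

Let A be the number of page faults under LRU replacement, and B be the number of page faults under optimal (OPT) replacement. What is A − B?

1

Under LRU: F F F . F . F . . F → 6 faults.
Under OPT: F F F . F . F . . . → 5 faults.
A − B = 6 − 5 = 1.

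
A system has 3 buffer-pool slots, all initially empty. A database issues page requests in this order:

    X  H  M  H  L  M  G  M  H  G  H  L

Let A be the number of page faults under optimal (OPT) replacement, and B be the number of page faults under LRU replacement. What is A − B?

-1

Under OPT: F F F . F . F . . . . F → 6 faults.
Under LRU: F F F . F . F . F . . F → 7 faults.
A − B = 6 − 7 = -1.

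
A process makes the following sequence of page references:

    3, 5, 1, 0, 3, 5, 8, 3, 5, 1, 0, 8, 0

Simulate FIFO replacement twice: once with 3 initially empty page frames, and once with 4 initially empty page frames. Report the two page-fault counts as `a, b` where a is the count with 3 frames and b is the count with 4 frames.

9, 10

3 frames: F F F F F F F . . F F . . → 9 faults.
4 frames: F F F F . . F F F F F F . → 10 faults.
10 > 9: adding a frame increased faults — Belady's anomaly.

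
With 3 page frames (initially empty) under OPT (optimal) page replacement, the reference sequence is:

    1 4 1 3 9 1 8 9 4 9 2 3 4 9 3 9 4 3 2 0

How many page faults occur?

9

1 -> fault, frames (1)
4 -> fault, frames (1 4)
1 -> hit
3 -> fault, frames (1 4 3)
9 -> fault, evict 3, frames (1 4 9)
1 -> hit
8 -> fault, evict 1, frames (4 9 8)
9 -> hit
4 -> hit
9 -> hit
2 -> fault, evict 8, frames (4 9 2)
3 -> fault, evict 2, frames (4 9 3)
4 -> hit
9 -> hit
3 -> hit
9 -> hit
4 -> hit
3 -> hit
2 -> fault, evict 3, frames (4 9 2)
0 -> fault, evict 2, frames (4 9 0)
Page faults: 9.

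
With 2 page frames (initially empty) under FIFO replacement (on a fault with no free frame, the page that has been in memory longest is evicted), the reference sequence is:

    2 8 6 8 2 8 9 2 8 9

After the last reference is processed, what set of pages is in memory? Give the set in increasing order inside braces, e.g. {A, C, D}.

2 -> fault, frames [2]
8 -> fault, frames [2, 8]
6 -> fault, evict 2, frames [8, 6]
8 -> hit
2 -> fault, evict 8, frames [6, 2]
8 -> fault, evict 6, frames [2, 8]
9 -> fault, evict 2, frames [8, 9]
2 -> fault, evict 8, frames [9, 2]
8 -> fault, evict 9, frames [2, 8]
9 -> fault, evict 2, frames [8, 9]

{8, 9}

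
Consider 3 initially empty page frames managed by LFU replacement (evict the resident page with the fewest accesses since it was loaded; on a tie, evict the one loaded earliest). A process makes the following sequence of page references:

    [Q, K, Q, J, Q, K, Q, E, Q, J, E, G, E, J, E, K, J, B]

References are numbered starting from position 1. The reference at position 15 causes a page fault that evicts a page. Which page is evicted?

J

pos 1: Q → miss, frames (Q)
pos 2: K → miss, frames (Q K)
pos 3: Q → hit
pos 4: J → miss, frames (Q K J)
pos 5: Q → hit
pos 6: K → hit
pos 7: Q → hit
pos 8: E → miss, evict J, frames (Q K E)
pos 9: Q → hit
pos 10: J → miss, evict E, frames (Q K J)
pos 11: E → miss, evict J, frames (Q K E)
pos 12: G → miss, evict E, frames (Q K G)
pos 13: E → miss, evict G, frames (Q K E)
pos 14: J → miss, evict E, frames (Q K J)
pos 15: E → miss, evict J, frames (Q K E)
At position 15, page J is evicted.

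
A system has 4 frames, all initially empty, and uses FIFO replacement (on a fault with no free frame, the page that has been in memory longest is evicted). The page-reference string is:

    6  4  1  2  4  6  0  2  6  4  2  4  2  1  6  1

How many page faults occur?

8

6 -> miss, frames {6}
4 -> miss, frames {6,4}
1 -> miss, frames {6,4,1}
2 -> miss, frames {6,4,1,2}
4 -> hit
6 -> hit
0 -> miss, evict 6, frames {4,1,2,0}
2 -> hit
6 -> miss, evict 4, frames {1,2,0,6}
4 -> miss, evict 1, frames {2,0,6,4}
2 -> hit
4 -> hit
2 -> hit
1 -> miss, evict 2, frames {0,6,4,1}
6 -> hit
1 -> hit
Page faults: 8.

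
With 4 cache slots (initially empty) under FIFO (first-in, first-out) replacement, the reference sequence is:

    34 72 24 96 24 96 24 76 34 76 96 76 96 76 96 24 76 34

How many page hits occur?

34: miss, frames {34}
72: miss, frames {34,72}
24: miss, frames {34,72,24}
96: miss, frames {34,72,24,96}
24: hit
96: hit
24: hit
76: miss, evict 34, frames {72,24,96,76}
34: miss, evict 72, frames {24,96,76,34}
76: hit
96: hit
76: hit
96: hit
76: hit
96: hit
24: hit
76: hit
34: hit
Hits: 12.

12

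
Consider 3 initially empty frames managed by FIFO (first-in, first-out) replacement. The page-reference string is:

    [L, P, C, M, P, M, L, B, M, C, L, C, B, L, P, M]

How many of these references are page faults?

9

L → miss, frames [L]
P → miss, frames [L, P]
C → miss, frames [L, P, C]
M → miss, evict L, frames [P, C, M]
P → hit
M → hit
L → miss, evict P, frames [C, M, L]
B → miss, evict C, frames [M, L, B]
M → hit
C → miss, evict M, frames [L, B, C]
L → hit
C → hit
B → hit
L → hit
P → miss, evict L, frames [B, C, P]
M → miss, evict B, frames [C, P, M]
Page faults: 9.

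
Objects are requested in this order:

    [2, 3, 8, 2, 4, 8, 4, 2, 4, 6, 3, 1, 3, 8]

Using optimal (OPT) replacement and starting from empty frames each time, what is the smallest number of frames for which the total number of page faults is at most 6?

f=1: 14 faults
f=2: 9 faults
f=3: 7 faults
f=4: 6 faults
f=5: 6 faults
f=6: 6 faults
Smallest f with faults ≤ 6 is 4.

4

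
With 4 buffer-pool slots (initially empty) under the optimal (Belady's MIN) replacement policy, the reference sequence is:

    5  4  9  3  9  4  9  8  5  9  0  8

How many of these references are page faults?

6

5 → fault, frames {5}
4 → fault, frames {5,4}
9 → fault, frames {5,4,9}
3 → fault, frames {5,4,9,3}
9 → hit
4 → hit
9 → hit
8 → fault, evict 3, frames {5,4,9,8}
5 → hit
9 → hit
0 → fault, evict 9, frames {5,4,8,0}
8 → hit
Page faults: 6.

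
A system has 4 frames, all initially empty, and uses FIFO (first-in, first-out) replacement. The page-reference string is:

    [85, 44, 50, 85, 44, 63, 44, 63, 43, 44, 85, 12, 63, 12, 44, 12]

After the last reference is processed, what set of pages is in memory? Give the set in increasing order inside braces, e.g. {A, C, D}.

85 -> fault, frames [85]
44 -> fault, frames [85, 44]
50 -> fault, frames [85, 44, 50]
85 -> hit
44 -> hit
63 -> fault, frames [85, 44, 50, 63]
44 -> hit
63 -> hit
43 -> fault, evict 85, frames [44, 50, 63, 43]
44 -> hit
85 -> fault, evict 44, frames [50, 63, 43, 85]
12 -> fault, evict 50, frames [63, 43, 85, 12]
63 -> hit
12 -> hit
44 -> fault, evict 63, frames [43, 85, 12, 44]
12 -> hit

{12, 43, 44, 85}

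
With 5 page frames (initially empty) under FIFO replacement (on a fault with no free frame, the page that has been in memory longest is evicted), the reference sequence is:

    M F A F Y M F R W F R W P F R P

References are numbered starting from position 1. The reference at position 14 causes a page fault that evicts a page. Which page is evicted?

pos 1: M: miss, frames (M)
pos 2: F: miss, frames (M F)
pos 3: A: miss, frames (M F A)
pos 4: F: hit
pos 5: Y: miss, frames (M F A Y)
pos 6: M: hit
pos 7: F: hit
pos 8: R: miss, frames (M F A Y R)
pos 9: W: miss, evict M, frames (F A Y R W)
pos 10: F: hit
pos 11: R: hit
pos 12: W: hit
pos 13: P: miss, evict F, frames (A Y R W P)
pos 14: F: miss, evict A, frames (Y R W P F)
At position 14, page A is evicted.

A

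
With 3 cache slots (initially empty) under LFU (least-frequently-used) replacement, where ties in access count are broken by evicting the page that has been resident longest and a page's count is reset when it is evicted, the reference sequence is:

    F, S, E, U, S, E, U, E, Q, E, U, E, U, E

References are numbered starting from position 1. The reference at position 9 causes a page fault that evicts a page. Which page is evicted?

S

pos 1: F → miss, frames [F]
pos 2: S → miss, frames [F, S]
pos 3: E → miss, frames [F, S, E]
pos 4: U → miss, evict F, frames [S, E, U]
pos 5: S → hit
pos 6: E → hit
pos 7: U → hit
pos 8: E → hit
pos 9: Q → miss, evict S, frames [E, U, Q]
At position 9, page S is evicted.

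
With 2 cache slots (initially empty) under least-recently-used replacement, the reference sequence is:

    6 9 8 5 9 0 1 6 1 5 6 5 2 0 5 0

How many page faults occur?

13

6 -> miss, frames (6)
9 -> miss, frames (6 9)
8 -> miss, evict 6, frames (9 8)
5 -> miss, evict 9, frames (8 5)
9 -> miss, evict 8, frames (5 9)
0 -> miss, evict 5, frames (9 0)
1 -> miss, evict 9, frames (0 1)
6 -> miss, evict 0, frames (1 6)
1 -> hit
5 -> miss, evict 6, frames (1 5)
6 -> miss, evict 1, frames (5 6)
5 -> hit
2 -> miss, evict 6, frames (5 2)
0 -> miss, evict 5, frames (2 0)
5 -> miss, evict 2, frames (0 5)
0 -> hit
Page faults: 13.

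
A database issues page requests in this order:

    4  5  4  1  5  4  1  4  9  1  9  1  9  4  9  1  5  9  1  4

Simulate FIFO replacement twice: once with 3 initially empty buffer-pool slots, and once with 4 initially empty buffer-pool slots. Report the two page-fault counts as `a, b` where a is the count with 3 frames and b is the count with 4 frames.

3 frames: F F . F . . . . F . . . . F . . F . F . → 7 faults.
4 frames: F F . F . . . . F . . . . . . . . . . . → 4 faults.
4 < 7: adding a frame reduced faults, as is typical.

7, 4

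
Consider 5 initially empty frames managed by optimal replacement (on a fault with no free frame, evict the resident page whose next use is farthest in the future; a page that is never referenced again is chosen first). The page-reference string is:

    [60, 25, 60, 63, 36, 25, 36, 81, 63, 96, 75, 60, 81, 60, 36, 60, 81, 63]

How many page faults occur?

7

60 → fault, frames [60]
25 → fault, frames [60, 25]
60 → hit
63 → fault, frames [60, 25, 63]
36 → fault, frames [60, 25, 63, 36]
25 → hit
36 → hit
81 → fault, frames [60, 25, 63, 36, 81]
63 → hit
96 → fault, evict 25, frames [60, 63, 36, 81, 96]
75 → fault, evict 96, frames [60, 63, 36, 81, 75]
60 → hit
81 → hit
60 → hit
36 → hit
60 → hit
81 → hit
63 → hit
Page faults: 7.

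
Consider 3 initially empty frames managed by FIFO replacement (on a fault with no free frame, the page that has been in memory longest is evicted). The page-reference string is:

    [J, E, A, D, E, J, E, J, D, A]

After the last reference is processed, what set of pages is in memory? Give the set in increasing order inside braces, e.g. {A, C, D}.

J -> miss, frames {J}
E -> miss, frames {J,E}
A -> miss, frames {J,E,A}
D -> miss, evict J, frames {E,A,D}
E -> hit
J -> miss, evict E, frames {A,D,J}
E -> miss, evict A, frames {D,J,E}
J -> hit
D -> hit
A -> miss, evict D, frames {J,E,A}

{A, E, J}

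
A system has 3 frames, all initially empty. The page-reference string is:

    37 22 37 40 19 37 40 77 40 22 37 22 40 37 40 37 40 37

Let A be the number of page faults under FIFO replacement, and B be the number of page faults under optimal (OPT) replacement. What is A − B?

3

Under FIFO: F F . F F F . F F F F . . . . . . . → 9 faults.
Under OPT: F F . F F . . F . F . . . . . . . . → 6 faults.
A − B = 9 − 6 = 3.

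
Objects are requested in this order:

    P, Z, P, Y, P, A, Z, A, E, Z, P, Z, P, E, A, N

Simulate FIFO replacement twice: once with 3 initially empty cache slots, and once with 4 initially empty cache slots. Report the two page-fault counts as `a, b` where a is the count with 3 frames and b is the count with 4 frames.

3 frames: F F . F . F . . F F F . . . F F → 9 faults.
4 frames: F F . F . F . . F . F F . . . F → 8 faults.
8 < 9: adding a frame reduced faults, as is typical.

9, 8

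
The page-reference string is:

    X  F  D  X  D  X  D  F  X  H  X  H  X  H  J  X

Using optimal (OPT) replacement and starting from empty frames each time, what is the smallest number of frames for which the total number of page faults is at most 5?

3

f=1: 16 faults
f=2: 6 faults
f=3: 5 faults
f=4: 5 faults
f=5: 5 faults
Smallest f with faults ≤ 5 is 3.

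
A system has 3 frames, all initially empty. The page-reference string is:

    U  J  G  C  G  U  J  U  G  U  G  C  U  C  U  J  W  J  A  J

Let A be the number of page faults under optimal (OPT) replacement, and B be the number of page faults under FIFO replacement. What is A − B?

Under OPT: F F F F . . F . . . . F . . . . F . F . → 8 faults.
Under FIFO: F F F F . F F . F . . F F . . F F . F . → 12 faults.
A − B = 8 − 12 = -4.

-4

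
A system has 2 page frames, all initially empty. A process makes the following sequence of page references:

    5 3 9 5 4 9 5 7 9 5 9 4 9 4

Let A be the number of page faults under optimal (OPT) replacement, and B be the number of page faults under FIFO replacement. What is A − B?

Under OPT: F F F . F . F F . F . F . . → 8 faults.
Under FIFO: F F F F F F F F F F . F F . → 12 faults.
A − B = 8 − 12 = -4.

-4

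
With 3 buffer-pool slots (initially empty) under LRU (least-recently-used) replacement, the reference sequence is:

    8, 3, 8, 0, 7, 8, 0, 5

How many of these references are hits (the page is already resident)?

3

8 -> fault, frames {8}
3 -> fault, frames {8,3}
8 -> hit
0 -> fault, frames {3,8,0}
7 -> fault, evict 3, frames {8,0,7}
8 -> hit
0 -> hit
5 -> fault, evict 7, frames {8,0,5}
Hits: 3.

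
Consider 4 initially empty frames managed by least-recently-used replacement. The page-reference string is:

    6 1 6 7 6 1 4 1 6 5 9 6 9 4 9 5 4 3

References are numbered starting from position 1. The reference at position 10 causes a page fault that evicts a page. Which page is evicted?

pos 1: 6 -> miss, frames [6]
pos 2: 1 -> miss, frames [6, 1]
pos 3: 6 -> hit
pos 4: 7 -> miss, frames [1, 6, 7]
pos 5: 6 -> hit
pos 6: 1 -> hit
pos 7: 4 -> miss, frames [7, 6, 1, 4]
pos 8: 1 -> hit
pos 9: 6 -> hit
pos 10: 5 -> miss, evict 7, frames [4, 1, 6, 5]
At position 10, page 7 is evicted.

7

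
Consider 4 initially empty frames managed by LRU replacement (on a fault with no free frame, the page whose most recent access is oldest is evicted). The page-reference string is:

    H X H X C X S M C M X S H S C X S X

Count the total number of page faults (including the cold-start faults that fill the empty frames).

H -> fault, frames (H)
X -> fault, frames (H X)
H -> hit
X -> hit
C -> fault, frames (H X C)
X -> hit
S -> fault, frames (H C X S)
M -> fault, evict H, frames (C X S M)
C -> hit
M -> hit
X -> hit
S -> hit
H -> fault, evict C, frames (M X S H)
S -> hit
C -> fault, evict M, frames (X H S C)
X -> hit
S -> hit
X -> hit
Page faults: 7.

7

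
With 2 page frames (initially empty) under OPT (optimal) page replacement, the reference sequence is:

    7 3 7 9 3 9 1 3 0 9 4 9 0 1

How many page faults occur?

9

7 → miss, frames (7)
3 → miss, frames (7 3)
7 → hit
9 → miss, evict 7, frames (3 9)
3 → hit
9 → hit
1 → miss, evict 9, frames (3 1)
3 → hit
0 → miss, evict 3, frames (1 0)
9 → miss, evict 1, frames (0 9)
4 → miss, evict 0, frames (9 4)
9 → hit
0 → miss, evict 4, frames (9 0)
1 → miss, evict 0, frames (9 1)
Page faults: 9.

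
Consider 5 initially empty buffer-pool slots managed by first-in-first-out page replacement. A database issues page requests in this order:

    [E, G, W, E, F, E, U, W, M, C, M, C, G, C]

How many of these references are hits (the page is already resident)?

E: fault, frames [E]
G: fault, frames [E, G]
W: fault, frames [E, G, W]
E: hit
F: fault, frames [E, G, W, F]
E: hit
U: fault, frames [E, G, W, F, U]
W: hit
M: fault, evict E, frames [G, W, F, U, M]
C: fault, evict G, frames [W, F, U, M, C]
M: hit
C: hit
G: fault, evict W, frames [F, U, M, C, G]
C: hit
Hits: 6.

6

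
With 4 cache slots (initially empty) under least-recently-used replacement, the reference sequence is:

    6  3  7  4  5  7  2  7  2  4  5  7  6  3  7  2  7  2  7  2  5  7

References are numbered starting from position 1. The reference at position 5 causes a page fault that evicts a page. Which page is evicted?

pos 1: 6 -> miss, frames {6}
pos 2: 3 -> miss, frames {6,3}
pos 3: 7 -> miss, frames {6,3,7}
pos 4: 4 -> miss, frames {6,3,7,4}
pos 5: 5 -> miss, evict 6, frames {3,7,4,5}
At position 5, page 6 is evicted.

6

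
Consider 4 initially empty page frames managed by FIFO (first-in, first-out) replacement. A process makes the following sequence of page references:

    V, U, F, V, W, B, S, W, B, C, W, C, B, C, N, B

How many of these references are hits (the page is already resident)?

8

V → miss, frames (V)
U → miss, frames (V U)
F → miss, frames (V U F)
V → hit
W → miss, frames (V U F W)
B → miss, evict V, frames (U F W B)
S → miss, evict U, frames (F W B S)
W → hit
B → hit
C → miss, evict F, frames (W B S C)
W → hit
C → hit
B → hit
C → hit
N → miss, evict W, frames (B S C N)
B → hit
Hits: 8.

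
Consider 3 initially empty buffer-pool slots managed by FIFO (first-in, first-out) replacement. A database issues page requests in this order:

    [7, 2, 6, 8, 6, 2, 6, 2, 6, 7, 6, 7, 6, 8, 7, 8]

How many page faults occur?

7 -> fault, frames {7}
2 -> fault, frames {7,2}
6 -> fault, frames {7,2,6}
8 -> fault, evict 7, frames {2,6,8}
6 -> hit
2 -> hit
6 -> hit
2 -> hit
6 -> hit
7 -> fault, evict 2, frames {6,8,7}
6 -> hit
7 -> hit
6 -> hit
8 -> hit
7 -> hit
8 -> hit
Page faults: 5.

5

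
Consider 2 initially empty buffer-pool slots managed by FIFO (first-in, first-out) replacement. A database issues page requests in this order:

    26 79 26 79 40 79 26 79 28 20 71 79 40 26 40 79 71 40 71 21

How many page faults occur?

15

26 -> fault, frames {26}
79 -> fault, frames {26,79}
26 -> hit
79 -> hit
40 -> fault, evict 26, frames {79,40}
79 -> hit
26 -> fault, evict 79, frames {40,26}
79 -> fault, evict 40, frames {26,79}
28 -> fault, evict 26, frames {79,28}
20 -> fault, evict 79, frames {28,20}
71 -> fault, evict 28, frames {20,71}
79 -> fault, evict 20, frames {71,79}
40 -> fault, evict 71, frames {79,40}
26 -> fault, evict 79, frames {40,26}
40 -> hit
79 -> fault, evict 40, frames {26,79}
71 -> fault, evict 26, frames {79,71}
40 -> fault, evict 79, frames {71,40}
71 -> hit
21 -> fault, evict 71, frames {40,21}
Page faults: 15.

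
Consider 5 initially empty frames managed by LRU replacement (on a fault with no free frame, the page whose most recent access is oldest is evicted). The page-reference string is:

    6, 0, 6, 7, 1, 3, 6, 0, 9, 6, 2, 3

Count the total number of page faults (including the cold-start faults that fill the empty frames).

7

6 -> fault, frames (6)
0 -> fault, frames (6 0)
6 -> hit
7 -> fault, frames (0 6 7)
1 -> fault, frames (0 6 7 1)
3 -> fault, frames (0 6 7 1 3)
6 -> hit
0 -> hit
9 -> fault, evict 7, frames (1 3 6 0 9)
6 -> hit
2 -> fault, evict 1, frames (3 0 9 6 2)
3 -> hit
Page faults: 7.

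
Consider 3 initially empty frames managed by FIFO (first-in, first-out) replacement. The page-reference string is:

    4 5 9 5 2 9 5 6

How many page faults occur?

4 -> fault, frames {4}
5 -> fault, frames {4,5}
9 -> fault, frames {4,5,9}
5 -> hit
2 -> fault, evict 4, frames {5,9,2}
9 -> hit
5 -> hit
6 -> fault, evict 5, frames {9,2,6}
Page faults: 5.

5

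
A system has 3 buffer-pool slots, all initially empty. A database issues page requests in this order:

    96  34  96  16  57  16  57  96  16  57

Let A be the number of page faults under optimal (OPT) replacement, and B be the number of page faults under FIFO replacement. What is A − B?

-1

Under OPT: F F . F F . . . . . → 4 faults.
Under FIFO: F F . F F . . F . . → 5 faults.
A − B = 4 − 5 = -1.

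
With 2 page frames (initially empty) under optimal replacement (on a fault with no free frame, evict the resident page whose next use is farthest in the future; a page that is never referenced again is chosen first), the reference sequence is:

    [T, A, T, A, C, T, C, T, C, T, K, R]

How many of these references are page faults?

5

T -> miss, frames [T]
A -> miss, frames [T, A]
T -> hit
A -> hit
C -> miss, evict A, frames [T, C]
T -> hit
C -> hit
T -> hit
C -> hit
T -> hit
K -> miss, evict C, frames [T, K]
R -> miss, evict K, frames [T, R]
Page faults: 5.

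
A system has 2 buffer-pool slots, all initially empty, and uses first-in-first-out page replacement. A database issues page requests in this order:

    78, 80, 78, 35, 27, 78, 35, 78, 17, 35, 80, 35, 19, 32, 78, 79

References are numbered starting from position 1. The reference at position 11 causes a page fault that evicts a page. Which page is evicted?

pos 1: 78 -> fault, frames [78]
pos 2: 80 -> fault, frames [78, 80]
pos 3: 78 -> hit
pos 4: 35 -> fault, evict 78, frames [80, 35]
pos 5: 27 -> fault, evict 80, frames [35, 27]
pos 6: 78 -> fault, evict 35, frames [27, 78]
pos 7: 35 -> fault, evict 27, frames [78, 35]
pos 8: 78 -> hit
pos 9: 17 -> fault, evict 78, frames [35, 17]
pos 10: 35 -> hit
pos 11: 80 -> fault, evict 35, frames [17, 80]
At position 11, page 35 is evicted.

35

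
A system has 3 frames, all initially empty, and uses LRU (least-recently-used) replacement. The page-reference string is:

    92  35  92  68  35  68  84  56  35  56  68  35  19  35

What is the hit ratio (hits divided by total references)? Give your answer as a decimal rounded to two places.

92: fault, frames [92]
35: fault, frames [92, 35]
92: hit
68: fault, frames [35, 92, 68]
35: hit
68: hit
84: fault, evict 92, frames [35, 68, 84]
56: fault, evict 35, frames [68, 84, 56]
35: fault, evict 68, frames [84, 56, 35]
56: hit
68: fault, evict 84, frames [35, 56, 68]
35: hit
19: fault, evict 56, frames [68, 35, 19]
35: hit
Hits: 6 of 14 references → 6/14 = 0.4286.

0.43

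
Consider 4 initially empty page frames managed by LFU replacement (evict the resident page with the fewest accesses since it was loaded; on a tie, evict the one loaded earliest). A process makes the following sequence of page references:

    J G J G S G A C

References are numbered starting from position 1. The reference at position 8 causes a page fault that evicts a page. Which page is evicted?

pos 1: J: fault, frames {J}
pos 2: G: fault, frames {J,G}
pos 3: J: hit
pos 4: G: hit
pos 5: S: fault, frames {J,G,S}
pos 6: G: hit
pos 7: A: fault, frames {J,G,S,A}
pos 8: C: fault, evict S, frames {J,G,A,C}
At position 8, page S is evicted.

S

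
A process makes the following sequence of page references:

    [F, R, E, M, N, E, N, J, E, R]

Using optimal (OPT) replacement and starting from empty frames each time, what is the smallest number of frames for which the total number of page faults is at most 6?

f=1: 10 faults
f=2: 7 faults
f=3: 6 faults
f=4: 6 faults
f=5: 6 faults
f=6: 6 faults
Smallest f with faults ≤ 6 is 3.

3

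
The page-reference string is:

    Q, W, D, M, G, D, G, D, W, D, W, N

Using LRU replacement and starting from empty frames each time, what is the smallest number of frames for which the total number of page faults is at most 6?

f=1: 12 faults
f=2: 8 faults
f=3: 7 faults
f=4: 6 faults
f=5: 6 faults
f=6: 6 faults
Smallest f with faults ≤ 6 is 4.

4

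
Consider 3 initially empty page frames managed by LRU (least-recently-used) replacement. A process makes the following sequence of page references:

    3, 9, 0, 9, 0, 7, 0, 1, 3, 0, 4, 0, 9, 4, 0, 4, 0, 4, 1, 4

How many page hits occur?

3: miss, frames [3]
9: miss, frames [3, 9]
0: miss, frames [3, 9, 0]
9: hit
0: hit
7: miss, evict 3, frames [9, 0, 7]
0: hit
1: miss, evict 9, frames [7, 0, 1]
3: miss, evict 7, frames [0, 1, 3]
0: hit
4: miss, evict 1, frames [3, 0, 4]
0: hit
9: miss, evict 3, frames [4, 0, 9]
4: hit
0: hit
4: hit
0: hit
4: hit
1: miss, evict 9, frames [0, 4, 1]
4: hit
Hits: 11.

11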